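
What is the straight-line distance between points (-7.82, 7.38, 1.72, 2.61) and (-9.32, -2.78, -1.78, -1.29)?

√(Σ(x_i - y_i)²) = √((-7.82 - (-9.32))² + (7.38 - (-2.78))² + (1.72 - (-1.78))² + (2.61 - (-1.29))²)
= √(1.5² + 10.16² + 3.5² + 3.9²) = √(2.25 + 103.2256 + 12.25 + 15.21) = √132.9356 ≈ 11.5298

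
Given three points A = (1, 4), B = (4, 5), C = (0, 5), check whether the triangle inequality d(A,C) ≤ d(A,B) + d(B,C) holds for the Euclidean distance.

d(A,B) = √(3² + 1²) = √10 ≈ 3.1623, d(B,C) = √(4² + 0²) = √16 = 4, d(A,C) = √(1² + 1²) = √2 ≈ 1.4142.
d(A,C) ≈ 1.4142 ≤ 3.1623 + 4 = 7.1623. Triangle inequality is satisfied.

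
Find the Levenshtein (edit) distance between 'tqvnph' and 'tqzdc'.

Let D[i][j] be the edit distance between the first i characters of 'tqvnph' and the first j characters of 'tqzdc', with D[i][0] = i, D[0][j] = j, and D[i][j] = D[i-1][j-1] if the characters match, else 1 + min(D[i-1][j], D[i][j-1], D[i-1][j-1]). Filling the table (rows: prefixes of 'tqvnph', columns: prefixes of 'tqzdc'):
     ε  t  q  z  d  c
  ε  0  1  2  3  4  5
  t  1  0  1  2  3  4
  q  2  1  0  1  2  3
  v  3  2  1  1  2  3
  n  4  3  2  2  2  3
  p  5  4  3  3  3  3
  h  6  5  4  4  4  4
The bottom-right entry gives D[6][5] = 4, so no sequence of fewer than 4 edits works. Backtracking through the table gives one optimal edit sequence (4 edits):
  tqvnph → tqnph (del v @3)
  tqnph → tqzph (sub n→z @3)
  tqzph → tqzdh (sub p→d @4)
  tqzdh → tqzdc (sub h→c @5)
Edit distance = 4.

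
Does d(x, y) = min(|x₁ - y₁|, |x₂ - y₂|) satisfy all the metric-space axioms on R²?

No. d fails identity of indiscernibles: take x = (4, 0) and y = (4, 1). Then d(x,y) = min(|4 - 4|, |0 - 1|) = min(0, 1) = 0, yet x ≠ y.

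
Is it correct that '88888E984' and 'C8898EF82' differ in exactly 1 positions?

Differing positions: 1, 4, 7, 9. Hamming distance = 4, so the claim that d_H = 1 is false.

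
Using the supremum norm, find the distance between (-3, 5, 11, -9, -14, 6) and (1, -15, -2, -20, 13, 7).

max(|x_i - y_i|) = max(|-3 - 1|, |5 - (-15)|, |11 - (-2)|, |-9 - (-20)|, |-14 - 13|, |6 - 7|) = max(4, 20, 13, 11, 27, 1) = 27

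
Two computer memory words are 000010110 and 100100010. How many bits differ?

Differing positions: 1, 4, 5, 7. Hamming distance = 4.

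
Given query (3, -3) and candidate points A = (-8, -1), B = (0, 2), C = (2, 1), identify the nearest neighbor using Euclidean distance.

Distances: d(A) ≈ 11.1803, d(B) ≈ 5.831, d(C) ≈ 4.1231. Nearest: C = (2, 1) with distance 4.1231.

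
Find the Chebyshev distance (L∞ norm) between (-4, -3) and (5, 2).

max(|x_i - y_i|) = max(|-4 - 5|, |-3 - 2|) = max(9, 5) = 9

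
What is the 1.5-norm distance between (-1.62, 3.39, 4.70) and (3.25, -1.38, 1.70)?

(Σ|x_i - y_i|^1.5)^(1/1.5) = (|-1.62 - 3.25|^1.5 + |3.39 - (-1.38)|^1.5 + |4.7 - 1.7|^1.5)^(1/1.5)
= (4.87^1.5 + 4.77^1.5 + 3^1.5)^(1/1.5) ≈ (10.7472 + 10.4178 + 5.1962)^(1/1.5) = (26.3612)^(1/1.5) ≈ 8.8575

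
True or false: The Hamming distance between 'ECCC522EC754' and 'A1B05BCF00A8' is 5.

Differing positions: 1, 2, 3, 4, 6, 7, 8, 9, 10, 11, 12. Hamming distance = 11, so the claim that d_H = 5 is false.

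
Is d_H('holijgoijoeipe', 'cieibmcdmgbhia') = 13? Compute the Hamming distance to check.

Differing positions: 1, 2, 3, 5, 6, 7, 8, 9, 10, 11, 12, 13, 14. Hamming distance = 13, so the claim is true.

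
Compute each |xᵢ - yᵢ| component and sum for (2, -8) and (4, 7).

Σ|x_i - y_i| = |2 - 4| + |-8 - 7| = 2 + 15 = 17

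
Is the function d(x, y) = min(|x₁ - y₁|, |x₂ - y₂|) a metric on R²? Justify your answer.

No. d fails identity of indiscernibles: take x = (-4, 0) and y = (-4, 1). Then d(x,y) = min(|-4 - (-4)|, |0 - 1|) = min(0, 1) = 0, yet x ≠ y.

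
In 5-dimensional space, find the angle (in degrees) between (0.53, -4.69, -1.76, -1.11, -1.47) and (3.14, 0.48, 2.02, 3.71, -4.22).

With u = (0.53, -4.69, -1.76, -1.11, -1.47), v = (3.14, 0.48, 2.02, 3.71, -4.22):
u·v = 0.53·3.14 + (-4.69)·0.48 + (-1.76)·2.02 + (-1.11)·3.71 + (-1.47)·(-4.22) = 1.6642 + (-2.2512) + (-3.5552) + (-4.1181) + 6.2034 = -2.0569.
|u| = √(0.53² + (-4.69)² + (-1.76)² + (-1.11)² + (-1.47)²) = √(0.2809 + 21.9961 + 3.0976 + 1.2321 + 2.1609) = √28.7676, |v| = √(3.14² + 0.48² + 2.02² + 3.71² + (-4.22)²) = √(9.8596 + 0.2304 + 4.0804 + 13.7641 + 17.8084) = √45.7429.
cos θ = (u·v)/(|u||v|) = -2.0569/(√28.7676·√45.7429) ≈ -0.056702
θ = arccos(-0.056702) ≈ 93.25°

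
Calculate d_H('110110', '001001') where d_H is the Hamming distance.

Differing positions: 1, 2, 3, 4, 5, 6. Hamming distance = 6.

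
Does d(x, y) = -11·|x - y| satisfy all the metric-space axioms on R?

No. With c = -11 < 0, d fails non-negativity: d(7, 8) = -11·|7 - 8| = -11·1 = -11 < 0.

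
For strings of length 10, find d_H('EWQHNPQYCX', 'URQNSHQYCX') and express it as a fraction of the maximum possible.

Differing positions: 1, 2, 4, 5, 6. Hamming distance = 5. The maximum possible Hamming distance for length-10 strings is 10, so d_H/10 = 5/10 = 0.5.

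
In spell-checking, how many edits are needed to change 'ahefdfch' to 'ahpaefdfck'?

Let D[i][j] be the edit distance between the first i characters of 'ahefdfch' and the first j characters of 'ahpaefdfck', with D[i][0] = i, D[0][j] = j, and D[i][j] = D[i-1][j-1] if the characters match, else 1 + min(D[i-1][j], D[i][j-1], D[i-1][j-1]). Filling the table (rows: prefixes of 'ahefdfch', columns: prefixes of 'ahpaefdfck'):
     ε  a  h  p  a  e  f  d  f  c  k
  ε  0  1  2  3  4  5  6  7  8  9 10
  a  1  0  1  2  3  4  5  6  7  8  9
  h  2  1  0  1  2  3  4  5  6  7  8
  e  3  2  1  1  2  2  3  4  5  6  7
  f  4  3  2  2  2  3  2  3  4  5  6
  d  5  4  3  3  3  3  3  2  3  4  5
  f  6  5  4  4  4  4  3  3  2  3  4
  c  7  6  5  5  5  5  4  4  3  2  3
  h  8  7  6  6  6  6  5  5  4  3  3
The bottom-right entry gives D[8][10] = 3, so no sequence of fewer than 3 edits works. Backtracking through the table gives one optimal edit sequence (3 edits):
  ahefdfch → ahpefdfch (ins p @3)
  ahpefdfch → ahpaefdfch (ins a @4)
  ahpaefdfch → ahpaefdfck (sub h→k @10)
Edit distance = 3.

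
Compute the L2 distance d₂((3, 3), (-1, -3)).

√(Σ(x_i - y_i)²) = √((3 - (-1))² + (3 - (-3))²)
= √(4² + 6²) = √(16 + 36) = √52 ≈ 7.2111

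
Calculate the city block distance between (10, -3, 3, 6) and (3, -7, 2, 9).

Σ|x_i - y_i| = |10 - 3| + |-3 - (-7)| + |3 - 2| + |6 - 9| = 7 + 4 + 1 + 3 = 15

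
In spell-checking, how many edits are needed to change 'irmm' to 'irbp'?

Let D[i][j] be the edit distance between the first i characters of 'irmm' and the first j characters of 'irbp', with D[i][0] = i, D[0][j] = j, and D[i][j] = D[i-1][j-1] if the characters match, else 1 + min(D[i-1][j], D[i][j-1], D[i-1][j-1]). Filling the table (rows: prefixes of 'irmm', columns: prefixes of 'irbp'):
     ε  i  r  b  p
  ε  0  1  2  3  4
  i  1  0  1  2  3
  r  2  1  0  1  2
  m  3  2  1  1  2
  m  4  3  2  2  2
The bottom-right entry gives D[4][4] = 2, so no sequence of fewer than 2 edits works. Backtracking through the table gives one optimal edit sequence (2 edits):
  irmm → irbm (sub m→b @3)
  irbm → irbp (sub m→p @4)
Edit distance = 2.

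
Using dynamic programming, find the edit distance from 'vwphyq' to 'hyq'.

Let D[i][j] be the edit distance between the first i characters of 'vwphyq' and the first j characters of 'hyq', with D[i][0] = i, D[0][j] = j, and D[i][j] = D[i-1][j-1] if the characters match, else 1 + min(D[i-1][j], D[i][j-1], D[i-1][j-1]). Filling the table (rows: prefixes of 'vwphyq', columns: prefixes of 'hyq'):
     ε  h  y  q
  ε  0  1  2  3
  v  1  1  2  3
  w  2  2  2  3
  p  3  3  3  3
  h  4  3  4  4
  y  5  4  3  4
  q  6  5  4  3
The bottom-right entry gives D[6][3] = 3, so no sequence of fewer than 3 edits works. Backtracking through the table gives one optimal edit sequence (3 edits):
  vwphyq → wphyq (del v @1)
  wphyq → phyq (del w @1)
  phyq → hyq (del p @1)
Edit distance = 3.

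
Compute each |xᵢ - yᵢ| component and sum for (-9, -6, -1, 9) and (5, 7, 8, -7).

Σ|x_i - y_i| = |-9 - 5| + |-6 - 7| + |-1 - 8| + |9 - (-7)| = 14 + 13 + 9 + 16 = 52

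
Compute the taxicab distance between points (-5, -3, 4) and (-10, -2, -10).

Σ|x_i - y_i| = |-5 - (-10)| + |-3 - (-2)| + |4 - (-10)| = 5 + 1 + 14 = 20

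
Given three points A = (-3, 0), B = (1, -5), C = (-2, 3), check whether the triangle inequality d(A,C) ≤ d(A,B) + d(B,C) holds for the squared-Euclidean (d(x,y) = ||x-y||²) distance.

d(A,B) = 4² + 5² = 41, d(B,C) = 3² + 8² = 73, d(A,C) = 1² + 3² = 10.
d(A,C) = 10 ≤ 41 + 73 = 114. Triangle inequality is satisfied.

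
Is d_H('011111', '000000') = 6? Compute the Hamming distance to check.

Differing positions: 2, 3, 4, 5, 6. Hamming distance = 5, so the claim that d_H = 6 is false.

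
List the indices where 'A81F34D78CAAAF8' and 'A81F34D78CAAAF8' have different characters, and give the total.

Differing positions: none. Hamming distance = 0.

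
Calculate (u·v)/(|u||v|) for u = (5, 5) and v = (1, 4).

With u = (5, 5), v = (1, 4):
u·v = 5·1 + 5·4 = 5 + 20 = 25.
|u| = √(5² + 5²) = √50, |v| = √(1² + 4²) = √17, so |u||v| = √(50·17) = √850.
cos θ = (u·v)/(|u||v|) = 25/√850 ≈ 0.8575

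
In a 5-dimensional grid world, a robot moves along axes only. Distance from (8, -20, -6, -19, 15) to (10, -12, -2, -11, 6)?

Σ|x_i - y_i| = |8 - 10| + |-20 - (-12)| + |-6 - (-2)| + |-19 - (-11)| + |15 - 6| = 2 + 8 + 4 + 8 + 9 = 31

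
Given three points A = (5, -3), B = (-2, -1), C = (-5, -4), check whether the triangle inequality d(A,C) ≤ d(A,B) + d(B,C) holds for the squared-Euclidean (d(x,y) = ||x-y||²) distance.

d(A,B) = 7² + 2² = 53, d(B,C) = 3² + 3² = 18, d(A,C) = 10² + 1² = 101.
d(A,C) = 101 > 53 + 18 = 71. Triangle inequality is VIOLATED. (Squared-Euclidean is not a metric — this is a counterexample.)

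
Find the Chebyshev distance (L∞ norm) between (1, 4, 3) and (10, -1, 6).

max(|x_i - y_i|) = max(|1 - 10|, |4 - (-1)|, |3 - 6|) = max(9, 5, 3) = 9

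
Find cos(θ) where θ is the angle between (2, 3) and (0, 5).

With u = (2, 3), v = (0, 5):
u·v = 2·0 + 3·5 = 0 + 15 = 15.
|u| = √(2² + 3²) = √13, |v| = √(0² + 5²) = √25, so |u||v| = √(13·25) = √325.
cos θ = (u·v)/(|u||v|) = 15/√325 ≈ 0.8321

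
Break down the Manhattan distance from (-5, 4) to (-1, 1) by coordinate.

Σ|x_i - y_i| = |-5 - (-1)| + |4 - 1| = 4 + 3 = 7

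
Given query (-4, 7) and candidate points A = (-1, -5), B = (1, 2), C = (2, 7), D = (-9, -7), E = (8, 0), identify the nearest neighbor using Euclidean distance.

Distances: d(A) ≈ 12.3693, d(B) ≈ 7.0711, d(C) = 6, d(D) ≈ 14.8661, d(E) ≈ 13.8924. Nearest: C = (2, 7) with distance 6.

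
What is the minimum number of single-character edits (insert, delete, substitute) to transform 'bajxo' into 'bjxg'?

Let D[i][j] be the edit distance between the first i characters of 'bajxo' and the first j characters of 'bjxg', with D[i][0] = i, D[0][j] = j, and D[i][j] = D[i-1][j-1] if the characters match, else 1 + min(D[i-1][j], D[i][j-1], D[i-1][j-1]). Filling the table (rows: prefixes of 'bajxo', columns: prefixes of 'bjxg'):
     ε  b  j  x  g
  ε  0  1  2  3  4
  b  1  0  1  2  3
  a  2  1  1  2  3
  j  3  2  1  2  3
  x  4  3  2  1  2
  o  5  4  3  2  2
The bottom-right entry gives D[5][4] = 2, so no sequence of fewer than 2 edits works. Backtracking through the table gives one optimal edit sequence (2 edits):
  bajxo → bjxo (del a @2)
  bjxo → bjxg (sub o→g @4)
Edit distance = 2.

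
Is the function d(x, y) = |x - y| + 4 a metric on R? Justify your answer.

No. d fails identity of indiscernibles (specifically d(x,x) = 0): d(6, 6) = |6 - 6| + 4 = 0 + 4 = 4 ≠ 0.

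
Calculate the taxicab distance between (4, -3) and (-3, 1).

Σ|x_i - y_i| = |4 - (-3)| + |-3 - 1| = 7 + 4 = 11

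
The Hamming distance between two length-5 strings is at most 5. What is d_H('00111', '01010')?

Differing positions: 2, 3, 5. Hamming distance = 3. The maximum possible Hamming distance for length-5 strings is 5, so d_H/5 = 3/5 = 0.6.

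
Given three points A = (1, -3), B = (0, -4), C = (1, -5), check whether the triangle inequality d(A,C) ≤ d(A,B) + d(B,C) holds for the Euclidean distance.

d(A,B) = √(1² + 1²) = √2 ≈ 1.4142, d(B,C) = √(1² + 1²) = √2 ≈ 1.4142, d(A,C) = √(0² + 2²) = √4 = 2.
d(A,C) = 2 ≤ 1.4142 + 1.4142 = 2.8284. Triangle inequality is satisfied.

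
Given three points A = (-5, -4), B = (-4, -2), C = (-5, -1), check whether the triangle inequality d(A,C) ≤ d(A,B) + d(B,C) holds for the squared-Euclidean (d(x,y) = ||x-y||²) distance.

d(A,B) = 1² + 2² = 5, d(B,C) = 1² + 1² = 2, d(A,C) = 0² + 3² = 9.
d(A,C) = 9 > 5 + 2 = 7. Triangle inequality is VIOLATED. (Squared-Euclidean is not a metric — this is a counterexample.)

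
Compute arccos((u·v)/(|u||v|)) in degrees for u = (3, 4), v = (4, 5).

With u = (3, 4), v = (4, 5):
u·v = 3·4 + 4·5 = 12 + 20 = 32.
|u| = √(3² + 4²) = √25, |v| = √(4² + 5²) = √41, so |u||v| = √(25·41) = √1025.
cos θ = (u·v)/(|u||v|) = 32/√1025 ≈ 0.999512
θ = arccos(0.999512) ≈ 1.79°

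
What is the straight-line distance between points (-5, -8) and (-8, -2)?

√(Σ(x_i - y_i)²) = √((-5 - (-8))² + (-8 - (-2))²)
= √(3² + (-6)²) = √(9 + 36) = √45 ≈ 6.7082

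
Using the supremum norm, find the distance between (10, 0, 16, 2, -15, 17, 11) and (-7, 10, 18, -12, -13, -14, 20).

max(|x_i - y_i|) = max(|10 - (-7)|, |0 - 10|, |16 - 18|, |2 - (-12)|, |-15 - (-13)|, |17 - (-14)|, |11 - 20|) = max(17, 10, 2, 14, 2, 31, 9) = 31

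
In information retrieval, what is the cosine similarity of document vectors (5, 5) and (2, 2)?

With u = (5, 5), v = (2, 2):
u·v = 5·2 + 5·2 = 10 + 10 = 20.
|u| = √(5² + 5²) = √50, |v| = √(2² + 2²) = √8, so |u||v| = √(50·8) = √400 = 20.
cos θ = (u·v)/(|u||v|) = 20/20 = 1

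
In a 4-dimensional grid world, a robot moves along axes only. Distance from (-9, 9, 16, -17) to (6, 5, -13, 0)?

Σ|x_i - y_i| = |-9 - 6| + |9 - 5| + |16 - (-13)| + |-17 - 0| = 15 + 4 + 29 + 17 = 65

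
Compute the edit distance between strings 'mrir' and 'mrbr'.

Let D[i][j] be the edit distance between the first i characters of 'mrir' and the first j characters of 'mrbr', with D[i][0] = i, D[0][j] = j, and D[i][j] = D[i-1][j-1] if the characters match, else 1 + min(D[i-1][j], D[i][j-1], D[i-1][j-1]). Filling the table (rows: prefixes of 'mrir', columns: prefixes of 'mrbr'):
     ε  m  r  b  r
  ε  0  1  2  3  4
  m  1  0  1  2  3
  r  2  1  0  1  2
  i  3  2  1  1  2
  r  4  3  2  2  1
The bottom-right entry gives D[4][4] = 1, so no sequence of fewer than 1 edit works. Backtracking through the table gives one optimal edit sequence (1 edit):
  mrir → mrbr (sub i→b @3)
Edit distance = 1.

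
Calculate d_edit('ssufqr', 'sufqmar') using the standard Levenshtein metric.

Let D[i][j] be the edit distance between the first i characters of 'ssufqr' and the first j characters of 'sufqmar', with D[i][0] = i, D[0][j] = j, and D[i][j] = D[i-1][j-1] if the characters match, else 1 + min(D[i-1][j], D[i][j-1], D[i-1][j-1]). Filling the table (rows: prefixes of 'ssufqr', columns: prefixes of 'sufqmar'):
     ε  s  u  f  q  m  a  r
  ε  0  1  2  3  4  5  6  7
  s  1  0  1  2  3  4  5  6
  s  2  1  1  2  3  4  5  6
  u  3  2  1  2  3  4  5  6
  f  4  3  2  1  2  3  4  5
  q  5  4  3  2  1  2  3  4
  r  6  5  4  3  2  2  3  3
The bottom-right entry gives D[6][7] = 3, so no sequence of fewer than 3 edits works. Backtracking through the table gives one optimal edit sequence (3 edits):
  ssufqr → sufqr (del s @1)
  sufqr → sufqmr (ins m @5)
  sufqmr → sufqmar (ins a @6)
Edit distance = 3.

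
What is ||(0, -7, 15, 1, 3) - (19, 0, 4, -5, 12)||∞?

max(|x_i - y_i|) = max(|0 - 19|, |-7 - 0|, |15 - 4|, |1 - (-5)|, |3 - 12|) = max(19, 7, 11, 6, 9) = 19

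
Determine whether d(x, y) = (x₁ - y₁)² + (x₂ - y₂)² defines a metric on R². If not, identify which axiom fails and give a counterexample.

No. The squared Euclidean distance fails the triangle inequality. Counterexample: x = (0, 0), y = (1, 5), z = (2, 10). d(x,z) = 2² + 10² = 104, but d(x,y) + d(y,z) = (1² + 5²) + (1² + 5²) = 26 + 26 = 52. Since 104 > 52, the triangle inequality is violated. (Note: √d, the ordinary Euclidean distance, IS a metric.)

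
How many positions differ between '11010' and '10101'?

Differing positions: 2, 3, 4, 5. Hamming distance = 4.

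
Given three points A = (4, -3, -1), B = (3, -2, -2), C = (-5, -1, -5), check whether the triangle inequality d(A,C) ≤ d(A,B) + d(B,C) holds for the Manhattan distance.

d(A,B) = 1 + 1 + 1 = 3, d(B,C) = 8 + 1 + 3 = 12, d(A,C) = 9 + 2 + 4 = 15.
d(A,C) = 15 ≤ 3 + 12 = 15. Triangle inequality is satisfied.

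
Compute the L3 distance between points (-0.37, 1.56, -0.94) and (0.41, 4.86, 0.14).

(Σ|x_i - y_i|^3)^(1/3) = (|-0.37 - 0.41|^3 + |1.56 - 4.86|^3 + |-0.94 - 0.14|^3)^(1/3)
= (0.78^3 + 3.3^3 + 1.08^3)^(1/3) ≈ (0.4746 + 35.937 + 1.2597)^(1/3) = (37.6713)^(1/3) ≈ 3.3523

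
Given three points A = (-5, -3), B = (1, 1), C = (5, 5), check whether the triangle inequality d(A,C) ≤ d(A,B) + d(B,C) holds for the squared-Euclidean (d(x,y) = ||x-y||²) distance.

d(A,B) = 6² + 4² = 52, d(B,C) = 4² + 4² = 32, d(A,C) = 10² + 8² = 164.
d(A,C) = 164 > 52 + 32 = 84. Triangle inequality is VIOLATED. (Squared-Euclidean is not a metric — this is a counterexample.)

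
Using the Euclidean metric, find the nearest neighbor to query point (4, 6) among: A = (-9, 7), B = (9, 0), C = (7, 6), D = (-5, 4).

Distances: d(A) ≈ 13.0384, d(B) ≈ 7.8102, d(C) = 3, d(D) ≈ 9.2195. Nearest: C = (7, 6) with distance 3.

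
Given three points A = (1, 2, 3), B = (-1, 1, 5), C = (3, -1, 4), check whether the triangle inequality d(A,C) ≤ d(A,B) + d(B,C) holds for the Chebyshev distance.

d(A,B) = max(2, 1, 2) = 2, d(B,C) = max(4, 2, 1) = 4, d(A,C) = max(2, 3, 1) = 3.
d(A,C) = 3 ≤ 2 + 4 = 6. Triangle inequality is satisfied.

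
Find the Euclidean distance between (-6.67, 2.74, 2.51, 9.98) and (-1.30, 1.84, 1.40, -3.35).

√(Σ(x_i - y_i)²) = √((-6.67 - (-1.3))² + (2.74 - 1.84)² + (2.51 - 1.4)² + (9.98 - (-3.35))²)
= √((-5.37)² + 0.9² + 1.11² + 13.33²) = √(28.8369 + 0.81 + 1.2321 + 177.6889) = √208.5679 ≈ 14.4419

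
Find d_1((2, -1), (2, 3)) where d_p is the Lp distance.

Σ|x_i - y_i| = |2 - 2| + |-1 - 3| = 0 + 4 = 4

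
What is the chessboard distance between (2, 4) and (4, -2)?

max(|x_i - y_i|) = max(|2 - 4|, |4 - (-2)|) = max(2, 6) = 6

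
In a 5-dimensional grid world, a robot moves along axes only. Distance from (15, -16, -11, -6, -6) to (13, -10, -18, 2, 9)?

Σ|x_i - y_i| = |15 - 13| + |-16 - (-10)| + |-11 - (-18)| + |-6 - 2| + |-6 - 9| = 2 + 6 + 7 + 8 + 15 = 38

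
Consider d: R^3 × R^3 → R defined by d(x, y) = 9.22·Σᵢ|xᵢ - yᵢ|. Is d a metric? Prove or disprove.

Yes. The L1 (Manhattan) norm induces a metric on R^3, and multiplying a metric by a positive constant 9.22 > 0 preserves all four axioms: non-negativity (9.22·||x-y|| ≥ 0), identity (9.22·||x-y|| = 0 ⟺ ||x-y|| = 0 ⟺ x = y), symmetry (||x-y|| = ||y-x||), and the triangle inequality (9.22·||x-z|| ≤ 9.22·||x-y|| + 9.22·||y-z||). So d is a metric.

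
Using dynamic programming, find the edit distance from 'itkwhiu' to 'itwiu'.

Let D[i][j] be the edit distance between the first i characters of 'itkwhiu' and the first j characters of 'itwiu', with D[i][0] = i, D[0][j] = j, and D[i][j] = D[i-1][j-1] if the characters match, else 1 + min(D[i-1][j], D[i][j-1], D[i-1][j-1]). Filling the table (rows: prefixes of 'itkwhiu', columns: prefixes of 'itwiu'):
     ε  i  t  w  i  u
  ε  0  1  2  3  4  5
  i  1  0  1  2  3  4
  t  2  1  0  1  2  3
  k  3  2  1  1  2  3
  w  4  3  2  1  2  3
  h  5  4  3  2  2  3
  i  6  5  4  3  2  3
  u  7  6  5  4  3  2
The bottom-right entry gives D[7][5] = 2, so no sequence of fewer than 2 edits works. Backtracking through the table gives one optimal edit sequence (2 edits):
  itkwhiu → itwhiu (del k @3)
  itwhiu → itwiu (del h @4)
Edit distance = 2.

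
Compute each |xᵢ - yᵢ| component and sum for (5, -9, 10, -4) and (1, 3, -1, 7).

Σ|x_i - y_i| = |5 - 1| + |-9 - 3| + |10 - (-1)| + |-4 - 7| = 4 + 12 + 11 + 11 = 38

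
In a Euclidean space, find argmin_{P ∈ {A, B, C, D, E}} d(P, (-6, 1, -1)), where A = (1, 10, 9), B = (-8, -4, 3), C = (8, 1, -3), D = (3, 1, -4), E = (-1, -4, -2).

Distances: d(A) ≈ 15.1658, d(B) ≈ 6.7082, d(C) ≈ 14.1421, d(D) ≈ 9.4868, d(E) ≈ 7.1414. Nearest: B = (-8, -4, 3) with distance 6.7082.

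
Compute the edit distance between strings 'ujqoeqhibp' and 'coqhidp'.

Let D[i][j] be the edit distance between the first i characters of 'ujqoeqhibp' and the first j characters of 'coqhidp', with D[i][0] = i, D[0][j] = j, and D[i][j] = D[i-1][j-1] if the characters match, else 1 + min(D[i-1][j], D[i][j-1], D[i-1][j-1]). Filling the table (rows: prefixes of 'ujqoeqhibp', columns: prefixes of 'coqhidp'):
     ε  c  o  q  h  i  d  p
  ε  0  1  2  3  4  5  6  7
  u  1  1  2  3  4  5  6  7
  j  2  2  2  3  4  5  6  7
  q  3  3  3  2  3  4  5  6
  o  4  4  3  3  3  4  5  6
  e  5  5  4  4  4  4  5  6
  q  6  6  5  4  5  5  5  6
  h  7  7  6  5  4  5  6  6
  i  8  8  7  6  5  4  5  6
  b  9  9  8  7  6  5  5  6
  p 10 10  9  8  7  6  6  5
The bottom-right entry gives D[10][7] = 5, so no sequence of fewer than 5 edits works. Backtracking through the table gives one optimal edit sequence (5 edits):
  ujqoeqhibp → jqoeqhibp (del u @1)
  jqoeqhibp → qoeqhibp (del j @1)
  qoeqhibp → coeqhibp (sub q→c @1)
  coeqhibp → coqhibp (del e @3)
  coqhibp → coqhidp (sub b→d @6)
Edit distance = 5.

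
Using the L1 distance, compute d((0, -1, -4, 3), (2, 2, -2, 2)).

Σ|x_i - y_i| = |0 - 2| + |-1 - 2| + |-4 - (-2)| + |3 - 2| = 2 + 3 + 2 + 1 = 8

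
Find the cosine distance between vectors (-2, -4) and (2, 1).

With u = (-2, -4), v = (2, 1):
u·v = (-2)·2 + (-4)·1 = (-4) + (-4) = -8.
|u| = √((-2)² + (-4)²) = √20, |v| = √(2² + 1²) = √5, so |u||v| = √(20·5) = √100 = 10.
cos θ = (u·v)/(|u||v|) = -8/10 = -0.8
Cosine distance = 1 - cos θ = 1 - (-0.8) = 1.8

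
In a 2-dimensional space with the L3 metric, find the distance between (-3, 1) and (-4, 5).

(Σ|x_i - y_i|^3)^(1/3) = (|-3 - (-4)|^3 + |1 - 5|^3)^(1/3)
= (1^3 + 4^3)^(1/3) = (1 + 64)^(1/3) = (65)^(1/3) ≈ 4.0207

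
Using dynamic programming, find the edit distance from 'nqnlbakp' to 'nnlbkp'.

Let D[i][j] be the edit distance between the first i characters of 'nqnlbakp' and the first j characters of 'nnlbkp', with D[i][0] = i, D[0][j] = j, and D[i][j] = D[i-1][j-1] if the characters match, else 1 + min(D[i-1][j], D[i][j-1], D[i-1][j-1]). Filling the table (rows: prefixes of 'nqnlbakp', columns: prefixes of 'nnlbkp'):
     ε  n  n  l  b  k  p
  ε  0  1  2  3  4  5  6
  n  1  0  1  2  3  4  5
  q  2  1  1  2  3  4  5
  n  3  2  1  2  3  4  5
  l  4  3  2  1  2  3  4
  b  5  4  3  2  1  2  3
  a  6  5  4  3  2  2  3
  k  7  6  5  4  3  2  3
  p  8  7  6  5  4  3  2
The bottom-right entry gives D[8][6] = 2, so no sequence of fewer than 2 edits works. Backtracking through the table gives one optimal edit sequence (2 edits):
  nqnlbakp → nnlbakp (del q @2)
  nnlbakp → nnlbkp (del a @5)
Edit distance = 2.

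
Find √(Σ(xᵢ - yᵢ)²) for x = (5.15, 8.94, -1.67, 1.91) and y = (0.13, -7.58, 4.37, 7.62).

√(Σ(x_i - y_i)²) = √((5.15 - 0.13)² + (8.94 - (-7.58))² + (-1.67 - 4.37)² + (1.91 - 7.62)²)
= √(5.02² + 16.52² + (-6.04)² + (-5.71)²) = √(25.2004 + 272.9104 + 36.4816 + 32.6041) = √367.1965 ≈ 19.1624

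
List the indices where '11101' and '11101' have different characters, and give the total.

Differing positions: none. Hamming distance = 0.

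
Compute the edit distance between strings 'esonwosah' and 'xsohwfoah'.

Let D[i][j] be the edit distance between the first i characters of 'esonwosah' and the first j characters of 'xsohwfoah', with D[i][0] = i, D[0][j] = j, and D[i][j] = D[i-1][j-1] if the characters match, else 1 + min(D[i-1][j], D[i][j-1], D[i-1][j-1]). Filling the table (rows: prefixes of 'esonwosah', columns: prefixes of 'xsohwfoah'):
     ε  x  s  o  h  w  f  o  a  h
  ε  0  1  2  3  4  5  6  7  8  9
  e  1  1  2  3  4  5  6  7  8  9
  s  2  2  1  2  3  4  5  6  7  8
  o  3  3  2  1  2  3  4  5  6  7
  n  4  4  3  2  2  3  4  5  6  7
  w  5  5  4  3  3  2  3  4  5  6
  o  6  6  5  4  4  3  3  3  4  5
  s  7  7  6  5  5  4  4  4  4  5
  a  8  8  7  6  6  5  5  5  4  5
  h  9  9  8  7  6  6  6  6  5  4
The bottom-right entry gives D[9][9] = 4, so no sequence of fewer than 4 edits works. Backtracking through the table gives one optimal edit sequence (4 edits):
  esonwosah → xsonwosah (sub e→x @1)
  xsonwosah → xsohwosah (sub n→h @4)
  xsohwosah → xsohwfsah (sub o→f @6)
  xsohwfsah → xsohwfoah (sub s→o @7)
Edit distance = 4.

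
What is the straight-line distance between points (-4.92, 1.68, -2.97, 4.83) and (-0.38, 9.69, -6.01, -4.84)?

√(Σ(x_i - y_i)²) = √((-4.92 - (-0.38))² + (1.68 - 9.69)² + (-2.97 - (-6.01))² + (4.83 - (-4.84))²)
= √((-4.54)² + (-8.01)² + 3.04² + 9.67²) = √(20.6116 + 64.1601 + 9.2416 + 93.5089) = √187.5222 ≈ 13.6939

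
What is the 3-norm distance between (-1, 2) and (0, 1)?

(Σ|x_i - y_i|^3)^(1/3) = (|-1 - 0|^3 + |2 - 1|^3)^(1/3)
= (1^3 + 1^3)^(1/3) = (1 + 1)^(1/3) = (2)^(1/3) ≈ 1.2599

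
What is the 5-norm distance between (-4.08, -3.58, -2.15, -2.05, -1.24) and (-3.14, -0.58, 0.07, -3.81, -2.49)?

(Σ|x_i - y_i|^5)^(1/5) = (|-4.08 - (-3.14)|^5 + |-3.58 - (-0.58)|^5 + |-2.15 - 0.07|^5 + |-2.05 - (-3.81)|^5 + |-1.24 - (-2.49)|^5)^(1/5)
= (0.94^5 + 3^5 + 2.22^5 + 1.76^5 + 1.25^5)^(1/5) ≈ (0.7339 + 243 + 53.9219 + 16.8874 + 3.0518)^(1/5) = (317.595)^(1/5) ≈ 3.165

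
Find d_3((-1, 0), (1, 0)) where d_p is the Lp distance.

(Σ|x_i - y_i|^3)^(1/3) = (|-1 - 1|^3 + |0 - 0|^3)^(1/3)
= (2^3 + 0^3)^(1/3) = (8 + 0)^(1/3) = (8)^(1/3) = 2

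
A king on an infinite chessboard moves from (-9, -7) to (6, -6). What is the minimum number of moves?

max(|x_i - y_i|) = max(|-9 - 6|, |-7 - (-6)|) = max(15, 1) = 15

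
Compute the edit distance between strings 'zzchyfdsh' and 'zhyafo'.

Let D[i][j] be the edit distance between the first i characters of 'zzchyfdsh' and the first j characters of 'zhyafo', with D[i][0] = i, D[0][j] = j, and D[i][j] = D[i-1][j-1] if the characters match, else 1 + min(D[i-1][j], D[i][j-1], D[i-1][j-1]). Filling the table (rows: prefixes of 'zzchyfdsh', columns: prefixes of 'zhyafo'):
     ε  z  h  y  a  f  o
  ε  0  1  2  3  4  5  6
  z  1  0  1  2  3  4  5
  z  2  1  1  2  3  4  5
  c  3  2  2  2  3  4  5
  h  4  3  2  3  3  4  5
  y  5  4  3  2  3  4  5
  f  6  5  4  3  3  3  4
  d  7  6  5  4  4  4  4
  s  8  7  6  5  5  5  5
  h  9  8  7  6  6  6  6
The bottom-right entry gives D[9][6] = 6, so no sequence of fewer than 6 edits works. Backtracking through the table gives one optimal edit sequence (6 edits):
  zzchyfdsh → zchyfdsh (del z @1)
  zchyfdsh → zhyfdsh (del c @2)
  zhyfdsh → zhydsh (del f @4)
  zhydsh → zhyash (sub d→a @4)
  zhyash → zhyafh (sub s→f @5)
  zhyafh → zhyafo (sub h→o @6)
Edit distance = 6.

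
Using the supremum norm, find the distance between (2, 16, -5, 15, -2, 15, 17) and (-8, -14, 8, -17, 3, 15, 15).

max(|x_i - y_i|) = max(|2 - (-8)|, |16 - (-14)|, |-5 - 8|, |15 - (-17)|, |-2 - 3|, |15 - 15|, |17 - 15|) = max(10, 30, 13, 32, 5, 0, 2) = 32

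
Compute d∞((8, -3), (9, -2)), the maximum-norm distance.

max(|x_i - y_i|) = max(|8 - 9|, |-3 - (-2)|) = max(1, 1) = 1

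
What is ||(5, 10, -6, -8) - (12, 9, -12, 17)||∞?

max(|x_i - y_i|) = max(|5 - 12|, |10 - 9|, |-6 - (-12)|, |-8 - 17|) = max(7, 1, 6, 25) = 25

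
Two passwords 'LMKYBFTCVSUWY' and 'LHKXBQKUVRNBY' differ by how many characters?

Differing positions: 2, 4, 6, 7, 8, 10, 11, 12. Hamming distance = 8.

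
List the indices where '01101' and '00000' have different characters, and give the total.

Differing positions: 2, 3, 5. Hamming distance = 3.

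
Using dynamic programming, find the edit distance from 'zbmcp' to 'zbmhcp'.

Let D[i][j] be the edit distance between the first i characters of 'zbmcp' and the first j characters of 'zbmhcp', with D[i][0] = i, D[0][j] = j, and D[i][j] = D[i-1][j-1] if the characters match, else 1 + min(D[i-1][j], D[i][j-1], D[i-1][j-1]). Filling the table (rows: prefixes of 'zbmcp', columns: prefixes of 'zbmhcp'):
     ε  z  b  m  h  c  p
  ε  0  1  2  3  4  5  6
  z  1  0  1  2  3  4  5
  b  2  1  0  1  2  3  4
  m  3  2  1  0  1  2  3
  c  4  3  2  1  1  1  2
  p  5  4  3  2  2  2  1
The bottom-right entry gives D[5][6] = 1, so no sequence of fewer than 1 edit works. Backtracking through the table gives one optimal edit sequence (1 edit):
  zbmcp → zbmhcp (ins h @4)
Edit distance = 1.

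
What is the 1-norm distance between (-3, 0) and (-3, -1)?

Σ|x_i - y_i| = |-3 - (-3)| + |0 - (-1)| = 0 + 1 = 1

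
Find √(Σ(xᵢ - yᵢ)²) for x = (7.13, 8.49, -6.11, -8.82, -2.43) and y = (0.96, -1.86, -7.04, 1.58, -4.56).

√(Σ(x_i - y_i)²) = √((7.13 - 0.96)² + (8.49 - (-1.86))² + (-6.11 - (-7.04))² + (-8.82 - 1.58)² + (-2.43 - (-4.56))²)
= √(6.17² + 10.35² + 0.93² + (-10.4)² + 2.13²) = √(38.0689 + 107.1225 + 0.8649 + 108.16 + 4.5369) = √258.7532 ≈ 16.0858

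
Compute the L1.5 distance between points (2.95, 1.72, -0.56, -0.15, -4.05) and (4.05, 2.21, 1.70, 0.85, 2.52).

(Σ|x_i - y_i|^1.5)^(1/1.5) = (|2.95 - 4.05|^1.5 + |1.72 - 2.21|^1.5 + |-0.56 - 1.7|^1.5 + |-0.15 - 0.85|^1.5 + |-4.05 - 2.52|^1.5)^(1/1.5)
= (1.1^1.5 + 0.49^1.5 + 2.26^1.5 + 1^1.5 + 6.57^1.5)^(1/1.5) ≈ (1.1537 + 0.343 + 3.3975 + 1 + 16.8402)^(1/1.5) = (22.7344)^(1/1.5) ≈ 8.0252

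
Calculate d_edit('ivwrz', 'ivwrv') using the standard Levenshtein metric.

Let D[i][j] be the edit distance between the first i characters of 'ivwrz' and the first j characters of 'ivwrv', with D[i][0] = i, D[0][j] = j, and D[i][j] = D[i-1][j-1] if the characters match, else 1 + min(D[i-1][j], D[i][j-1], D[i-1][j-1]). Filling the table (rows: prefixes of 'ivwrz', columns: prefixes of 'ivwrv'):
     ε  i  v  w  r  v
  ε  0  1  2  3  4  5
  i  1  0  1  2  3  4
  v  2  1  0  1  2  3
  w  3  2  1  0  1  2
  r  4  3  2  1  0  1
  z  5  4  3  2  1  1
The bottom-right entry gives D[5][5] = 1, so no sequence of fewer than 1 edit works. Backtracking through the table gives one optimal edit sequence (1 edit):
  ivwrz → ivwrv (sub z→v @5)
Edit distance = 1.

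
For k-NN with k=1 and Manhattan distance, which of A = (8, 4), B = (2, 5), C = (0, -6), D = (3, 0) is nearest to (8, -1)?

Distances: d(A) = 5, d(B) = 12, d(C) = 13, d(D) = 6. Nearest: A = (8, 4) with distance 5.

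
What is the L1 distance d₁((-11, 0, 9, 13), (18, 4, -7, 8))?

Σ|x_i - y_i| = |-11 - 18| + |0 - 4| + |9 - (-7)| + |13 - 8| = 29 + 4 + 16 + 5 = 54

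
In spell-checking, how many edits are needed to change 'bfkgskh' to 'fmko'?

Let D[i][j] be the edit distance between the first i characters of 'bfkgskh' and the first j characters of 'fmko', with D[i][0] = i, D[0][j] = j, and D[i][j] = D[i-1][j-1] if the characters match, else 1 + min(D[i-1][j], D[i][j-1], D[i-1][j-1]). Filling the table (rows: prefixes of 'bfkgskh', columns: prefixes of 'fmko'):
     ε  f  m  k  o
  ε  0  1  2  3  4
  b  1  1  2  3  4
  f  2  1  2  3  4
  k  3  2  2  2  3
  g  4  3  3  3  3
  s  5  4  4  4  4
  k  6  5  5  4  5
  h  7  6  6  5  5
The bottom-right entry gives D[7][4] = 5, so no sequence of fewer than 5 edits works. Backtracking through the table gives one optimal edit sequence (5 edits):
  bfkgskh → fkgskh (del b @1)
  fkgskh → fgskh (del k @2)
  fgskh → fskh (del g @2)
  fskh → fmkh (sub s→m @2)
  fmkh → fmko (sub h→o @4)
Edit distance = 5.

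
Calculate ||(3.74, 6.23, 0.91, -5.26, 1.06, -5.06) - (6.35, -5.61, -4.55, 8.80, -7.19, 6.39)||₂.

√(Σ(x_i - y_i)²) = √((3.74 - 6.35)² + (6.23 - (-5.61))² + (0.91 - (-4.55))² + (-5.26 - 8.8)² + (1.06 - (-7.19))² + (-5.06 - 6.39)²)
= √((-2.61)² + 11.84² + 5.46² + (-14.06)² + 8.25² + (-11.45)²) = √(6.8121 + 140.1856 + 29.8116 + 197.6836 + 68.0625 + 131.1025) = √573.6579 ≈ 23.9512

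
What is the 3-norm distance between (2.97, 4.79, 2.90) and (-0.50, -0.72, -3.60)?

(Σ|x_i - y_i|^3)^(1/3) = (|2.97 - (-0.5)|^3 + |4.79 - (-0.72)|^3 + |2.9 - (-3.6)|^3)^(1/3)
= (3.47^3 + 5.51^3 + 6.5^3)^(1/3) ≈ (41.7819 + 167.2842 + 274.625)^(1/3) = (483.6911)^(1/3) ≈ 7.8498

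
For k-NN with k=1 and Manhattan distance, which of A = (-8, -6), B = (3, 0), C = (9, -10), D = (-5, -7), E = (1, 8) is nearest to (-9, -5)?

Distances: d(A) = 2, d(B) = 17, d(C) = 23, d(D) = 6, d(E) = 23. Nearest: A = (-8, -6) with distance 2.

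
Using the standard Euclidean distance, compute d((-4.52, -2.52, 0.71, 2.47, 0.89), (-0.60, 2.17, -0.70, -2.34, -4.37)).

(Σ|x_i - y_i|^2)^(1/2) = (|-4.52 - (-0.6)|^2 + |-2.52 - 2.17|^2 + |0.71 - (-0.7)|^2 + |2.47 - (-2.34)|^2 + |0.89 - (-4.37)|^2)^(1/2)
= (3.92^2 + 4.69^2 + 1.41^2 + 4.81^2 + 5.26^2)^(1/2) = (15.3664 + 21.9961 + 1.9881 + 23.1361 + 27.6676)^(1/2) = (90.1543)^(1/2) ≈ 9.495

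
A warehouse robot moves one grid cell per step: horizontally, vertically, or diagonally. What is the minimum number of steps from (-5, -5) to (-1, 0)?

max(|x_i - y_i|) = max(|-5 - (-1)|, |-5 - 0|) = max(4, 5) = 5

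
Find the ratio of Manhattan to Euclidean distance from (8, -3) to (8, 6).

L1 = |8 - 8| + |-3 - 6| = 0 + 9 = 9
L2 = √(0² + 9²) = √81 = 9
L1 ≥ L2 always (equality iff movement is along one axis); L1 = L2 here (movement is along a single axis).
Ratio L1/L2 = 9/9 = 1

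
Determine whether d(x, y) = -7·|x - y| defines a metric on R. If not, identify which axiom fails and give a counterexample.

No. With c = -7 < 0, d fails non-negativity: d(4, 5) = -7·|4 - 5| = -7·1 = -7 < 0.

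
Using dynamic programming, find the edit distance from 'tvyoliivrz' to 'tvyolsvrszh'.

Let D[i][j] be the edit distance between the first i characters of 'tvyoliivrz' and the first j characters of 'tvyolsvrszh', with D[i][0] = i, D[0][j] = j, and D[i][j] = D[i-1][j-1] if the characters match, else 1 + min(D[i-1][j], D[i][j-1], D[i-1][j-1]). Filling the table (rows: prefixes of 'tvyoliivrz', columns: prefixes of 'tvyolsvrszh'):
     ε  t  v  y  o  l  s  v  r  s  z  h
  ε  0  1  2  3  4  5  6  7  8  9 10 11
  t  1  0  1  2  3  4  5  6  7  8  9 10
  v  2  1  0  1  2  3  4  5  6  7  8  9
  y  3  2  1  0  1  2  3  4  5  6  7  8
  o  4  3  2  1  0  1  2  3  4  5  6  7
  l  5  4  3  2  1  0  1  2  3  4  5  6
  i  6  5  4  3  2  1  1  2  3  4  5  6
  i  7  6  5  4  3  2  2  2  3  4  5  6
  v  8  7  6  5  4  3  3  2  3  4  5  6
  r  9  8  7  6  5  4  4  3  2  3  4  5
  z 10  9  8  7  6  5  5  4  3  3  3  4
The bottom-right entry gives D[10][11] = 4, so no sequence of fewer than 4 edits works. Backtracking through the table gives one optimal edit sequence (4 edits):
  tvyoliivrz → tvyolivrz (del i @6)
  tvyolivrz → tvyolsvrz (sub i→s @6)
  tvyolsvrz → tvyolsvrsz (ins s @9)
  tvyolsvrsz → tvyolsvrszh (ins h @11)
Edit distance = 4.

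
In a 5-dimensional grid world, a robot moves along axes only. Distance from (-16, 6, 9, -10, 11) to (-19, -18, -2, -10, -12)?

Σ|x_i - y_i| = |-16 - (-19)| + |6 - (-18)| + |9 - (-2)| + |-10 - (-10)| + |11 - (-12)| = 3 + 24 + 11 + 0 + 23 = 61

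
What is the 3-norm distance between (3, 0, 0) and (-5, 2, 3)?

(Σ|x_i - y_i|^3)^(1/3) = (|3 - (-5)|^3 + |0 - 2|^3 + |0 - 3|^3)^(1/3)
= (8^3 + 2^3 + 3^3)^(1/3) = (512 + 8 + 27)^(1/3) = (547)^(1/3) ≈ 8.1783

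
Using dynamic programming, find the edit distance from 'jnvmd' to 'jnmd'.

Let D[i][j] be the edit distance between the first i characters of 'jnvmd' and the first j characters of 'jnmd', with D[i][0] = i, D[0][j] = j, and D[i][j] = D[i-1][j-1] if the characters match, else 1 + min(D[i-1][j], D[i][j-1], D[i-1][j-1]). Filling the table (rows: prefixes of 'jnvmd', columns: prefixes of 'jnmd'):
     ε  j  n  m  d
  ε  0  1  2  3  4
  j  1  0  1  2  3
  n  2  1  0  1  2
  v  3  2  1  1  2
  m  4  3  2  1  2
  d  5  4  3  2  1
The bottom-right entry gives D[5][4] = 1, so no sequence of fewer than 1 edit works. Backtracking through the table gives one optimal edit sequence (1 edit):
  jnvmd → jnmd (del v @3)
Edit distance = 1.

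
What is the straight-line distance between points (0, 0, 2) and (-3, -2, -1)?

√(Σ(x_i - y_i)²) = √((0 - (-3))² + (0 - (-2))² + (2 - (-1))²)
= √(3² + 2² + 3²) = √(9 + 4 + 9) = √22 ≈ 4.6904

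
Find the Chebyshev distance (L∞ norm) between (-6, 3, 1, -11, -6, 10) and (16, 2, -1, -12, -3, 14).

max(|x_i - y_i|) = max(|-6 - 16|, |3 - 2|, |1 - (-1)|, |-11 - (-12)|, |-6 - (-3)|, |10 - 14|) = max(22, 1, 2, 1, 3, 4) = 22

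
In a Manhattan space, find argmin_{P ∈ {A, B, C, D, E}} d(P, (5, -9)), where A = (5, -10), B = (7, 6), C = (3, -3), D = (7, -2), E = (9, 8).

Distances: d(A) = 1, d(B) = 17, d(C) = 8, d(D) = 9, d(E) = 21. Nearest: A = (5, -10) with distance 1.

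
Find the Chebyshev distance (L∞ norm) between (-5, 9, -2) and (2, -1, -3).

max(|x_i - y_i|) = max(|-5 - 2|, |9 - (-1)|, |-2 - (-3)|) = max(7, 10, 1) = 10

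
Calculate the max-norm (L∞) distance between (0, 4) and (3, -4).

max(|x_i - y_i|) = max(|0 - 3|, |4 - (-4)|) = max(3, 8) = 8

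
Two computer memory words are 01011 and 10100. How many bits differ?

Differing positions: 1, 2, 3, 4, 5. Hamming distance = 5.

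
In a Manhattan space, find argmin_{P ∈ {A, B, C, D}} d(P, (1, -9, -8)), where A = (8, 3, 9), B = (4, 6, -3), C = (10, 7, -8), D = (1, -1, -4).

Distances: d(A) = 36, d(B) = 23, d(C) = 25, d(D) = 12. Nearest: D = (1, -1, -4) with distance 12.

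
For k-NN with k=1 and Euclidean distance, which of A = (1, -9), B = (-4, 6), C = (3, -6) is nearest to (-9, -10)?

Distances: d(A) ≈ 10.0499, d(B) ≈ 16.7631, d(C) ≈ 12.6491. Nearest: A = (1, -9) with distance 10.0499.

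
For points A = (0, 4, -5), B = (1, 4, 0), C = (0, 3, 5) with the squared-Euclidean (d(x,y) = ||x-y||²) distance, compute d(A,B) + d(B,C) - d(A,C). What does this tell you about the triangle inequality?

d(A,B) = 1² + 0² + 5² = 26, d(B,C) = 1² + 1² + 5² = 27, d(A,C) = 0² + 1² + 10² = 101.
d(A,B) + d(B,C) - d(A,C) = 26 + 27 - 101 = 53 - 101 = -48. This is < 0, so the triangle inequality FAILS for these points (squared-Euclidean is not a metric).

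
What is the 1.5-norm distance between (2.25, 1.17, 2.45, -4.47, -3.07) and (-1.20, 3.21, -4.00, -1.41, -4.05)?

(Σ|x_i - y_i|^1.5)^(1/1.5) = (|2.25 - (-1.2)|^1.5 + |1.17 - 3.21|^1.5 + |2.45 - (-4)|^1.5 + |-4.47 - (-1.41)|^1.5 + |-3.07 - (-4.05)|^1.5)^(1/1.5)
= (3.45^1.5 + 2.04^1.5 + 6.45^1.5 + 3.06^1.5 + 0.98^1.5)^(1/1.5) ≈ (6.4081 + 2.9137 + 16.381 + 5.3528 + 0.9702)^(1/1.5) = (32.0258)^(1/1.5) ≈ 10.0848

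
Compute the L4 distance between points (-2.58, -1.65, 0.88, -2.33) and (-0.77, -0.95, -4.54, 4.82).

(Σ|x_i - y_i|^4)^(1/4) = (|-2.58 - (-0.77)|^4 + |-1.65 - (-0.95)|^4 + |0.88 - (-4.54)|^4 + |-2.33 - 4.82|^4)^(1/4)
= (1.81^4 + 0.7^4 + 5.42^4 + 7.15^4)^(1/4) ≈ (10.7328 + 0.2401 + 862.9729 + 2613.51)^(1/4) = (3487.4558)^(1/4) ≈ 7.6847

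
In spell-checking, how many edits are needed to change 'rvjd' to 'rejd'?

Let D[i][j] be the edit distance between the first i characters of 'rvjd' and the first j characters of 'rejd', with D[i][0] = i, D[0][j] = j, and D[i][j] = D[i-1][j-1] if the characters match, else 1 + min(D[i-1][j], D[i][j-1], D[i-1][j-1]). Filling the table (rows: prefixes of 'rvjd', columns: prefixes of 'rejd'):
     ε  r  e  j  d
  ε  0  1  2  3  4
  r  1  0  1  2  3
  v  2  1  1  2  3
  j  3  2  2  1  2
  d  4  3  3  2  1
The bottom-right entry gives D[4][4] = 1, so no sequence of fewer than 1 edit works. Backtracking through the table gives one optimal edit sequence (1 edit):
  rvjd → rejd (sub v→e @2)
Edit distance = 1.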